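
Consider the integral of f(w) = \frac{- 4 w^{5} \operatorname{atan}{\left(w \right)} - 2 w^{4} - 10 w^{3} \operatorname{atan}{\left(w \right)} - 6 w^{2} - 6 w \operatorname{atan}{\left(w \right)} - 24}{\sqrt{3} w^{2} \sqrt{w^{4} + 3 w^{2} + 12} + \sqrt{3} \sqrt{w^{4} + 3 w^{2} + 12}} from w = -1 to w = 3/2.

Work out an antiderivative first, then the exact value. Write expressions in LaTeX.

Antiderivative: F(w) = - 2 \sqrt{\frac{w^{4}}{3} + w^{2} + 4} \operatorname{atan}{\left(w \right)}; value = - \frac{\sqrt{127} \operatorname{atan}{\left(\frac{3}{2} \right)}}{2} - \frac{2 \sqrt{3} \pi}{3}

Recognize the product-rule pattern: f = u'v + uv' with u = - 2 \sqrt{\frac{w^{4}}{3} + w^{2} + 4}, v = \operatorname{atan}{\left(w \right)}, so integration by parts undoes it.
F(w) = - 2 \sqrt{\frac{w^{4}}{3} + w^{2} + 4} \operatorname{atan}{\left(w \right)} is an antiderivative of f.
Check: d/dw[- 2 \sqrt{\frac{w^{4}}{3} + w^{2} + 4} \operatorname{atan}{\left(w \right)}] = \frac{- 4 w^{5} \operatorname{atan}{\left(w \right)} - 2 w^{4} - 10 w^{3} \operatorname{atan}{\left(w \right)} - 6 w^{2} - 6 w \operatorname{atan}{\left(w \right)} - 24}{\sqrt{3} w^{2} \sqrt{w^{4} + 3 w^{2} + 12} + \sqrt{3} \sqrt{w^{4} + 3 w^{2} + 12}} = f(w).
F(3/2) = - \frac{\sqrt{127} \operatorname{atan}{\left(\frac{3}{2} \right)}}{2}; F(-1) = \frac{2 \sqrt{3} \pi}{3}.
Integral = F(3/2) - F(-1) = - \frac{\sqrt{127} \operatorname{atan}{\left(\frac{3}{2} \right)}}{2} - \frac{2 \sqrt{3} \pi}{3}.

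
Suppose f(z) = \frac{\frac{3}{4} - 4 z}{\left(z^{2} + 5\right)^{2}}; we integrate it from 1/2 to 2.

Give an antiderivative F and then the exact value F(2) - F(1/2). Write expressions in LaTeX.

A first test for any F(z): its z-derivative must equal f(z) identically.
F(z) = \frac{3 \sqrt{5} z^{2} \operatorname{atan}{\left(\frac{\sqrt{5} z}{5} \right)} + 15 z + 15 \sqrt{5} \operatorname{atan}{\left(\frac{\sqrt{5} z}{5} \right)} + 400}{200 \left(z^{2} + 5\right)} is an antiderivative of f.
Check: d/dz[\frac{3 \sqrt{5} z^{2} \operatorname{atan}{\left(\frac{\sqrt{5} z}{5} \right)} + 15 z + 15 \sqrt{5} \operatorname{atan}{\left(\frac{\sqrt{5} z}{5} \right)} + 400}{200 \left(z^{2} + 5\right)}] = \frac{3 - 16 z}{4 z^{4} + 40 z^{2} + 100}, which equals f(z).
F(2) = \frac{3 \sqrt{5} \operatorname{atan}{\left(\frac{2 \sqrt{5}}{5} \right)}}{200} + \frac{43}{180}; F(1/2) = \frac{3 \sqrt{5} \operatorname{atan}{\left(\frac{\sqrt{5}}{10} \right)}}{200} + \frac{163}{420}.
Integral = F(2) - F(1/2) = - \frac{47}{315} - \frac{3 \sqrt{5} \operatorname{atan}{\left(\frac{\sqrt{5}}{10} \right)}}{200} + \frac{3 \sqrt{5} \operatorname{atan}{\left(\frac{2 \sqrt{5}}{5} \right)}}{200}.

Antiderivative: F(z) = \frac{3 \sqrt{5} z^{2} \operatorname{atan}{\left(\frac{\sqrt{5} z}{5} \right)} + 15 z + 15 \sqrt{5} \operatorname{atan}{\left(\frac{\sqrt{5} z}{5} \right)} + 400}{200 \left(z^{2} + 5\right)}; value = - \frac{47}{315} - \frac{3 \sqrt{5} \operatorname{atan}{\left(\frac{\sqrt{5}}{10} \right)}}{200} + \frac{3 \sqrt{5} \operatorname{atan}{\left(\frac{2 \sqrt{5}}{5} \right)}}{200}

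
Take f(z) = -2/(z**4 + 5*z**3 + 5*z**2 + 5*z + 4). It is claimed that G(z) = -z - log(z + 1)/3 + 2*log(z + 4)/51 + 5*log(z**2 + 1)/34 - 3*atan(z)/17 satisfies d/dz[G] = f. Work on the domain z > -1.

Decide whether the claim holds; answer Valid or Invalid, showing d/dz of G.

d/dz[G] = (-z**4 - 5*z**3 - 5*z**2 - 5*z - 6)/(z**4 + 5*z**3 + 5*z**2 + 5*z + 4)
d/dz[G] - f(z) = -1 != 0.

Invalid: d/dz[G] - f = -1, which is not 0.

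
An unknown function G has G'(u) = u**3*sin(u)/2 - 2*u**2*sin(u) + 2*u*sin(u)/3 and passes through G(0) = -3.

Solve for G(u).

G(u) = -(3*u**3*cos(u) - 9*u**2*sin(u) - 12*u**2*cos(u) + 24*u*sin(u) - 14*u*cos(u) + 14*sin(u) + 24*cos(u) - 6)/6

Integrate term by term and add the pieces.
A general antiderivative is -u**3*cos(u)/2 + 3*u**2*sin(u)/2 + 2*u**2*cos(u) - 4*u*sin(u) + 7*u*cos(u)/3 - 7*sin(u)/3 - 4*cos(u) + C.
The condition gives C = -3 - (-4) = 1.
So G(u) = -(3*u**3*cos(u) - 9*u**2*sin(u) - 12*u**2*cos(u) + 24*u*sin(u) - 14*u*cos(u) + 14*sin(u) + 24*cos(u) - 6)/6.
Check: d/du[-(3*u**3*cos(u) - 9*u**2*sin(u) - 12*u**2*cos(u) + 24*u*sin(u) - 14*u*cos(u) + 14*sin(u) + 24*cos(u) - 6)/6] = u**3*sin(u)/2 - 2*u**2*sin(u) + 2*u*sin(u)/3 = G'(u).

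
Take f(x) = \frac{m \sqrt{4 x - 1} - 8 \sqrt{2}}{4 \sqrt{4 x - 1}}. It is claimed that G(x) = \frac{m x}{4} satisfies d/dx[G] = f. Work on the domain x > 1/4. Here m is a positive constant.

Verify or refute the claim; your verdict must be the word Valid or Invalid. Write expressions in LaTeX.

d/dx[G] = \frac{m}{4}
d/dx[G] - f(x) = \frac{2 \sqrt{2}}{\sqrt{4 x - 1}} != 0.

Invalid: d/dx[G] - f = \frac{2 \sqrt{2}}{\sqrt{4 x - 1}}, which is not 0.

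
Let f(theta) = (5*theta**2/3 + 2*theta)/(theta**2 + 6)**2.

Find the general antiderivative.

F(theta) = -5*theta/(6*theta**2 + 36) + 5*sqrt(6)*atan(sqrt(6)*theta/6)/36 - 6/(6*theta**2 + 36) + C

For F(theta) to be correct the identity F'(theta) - f(theta) = 0 must hold.
Check: d/dtheta[-5*theta/(6*theta**2 + 36) + 5*sqrt(6)*atan(sqrt(6)*theta/6)/36 - 6/(6*theta**2 + 36)] = (5*theta**2 + 6*theta)/(3*theta**4 + 36*theta**2 + 108), which equals f(theta).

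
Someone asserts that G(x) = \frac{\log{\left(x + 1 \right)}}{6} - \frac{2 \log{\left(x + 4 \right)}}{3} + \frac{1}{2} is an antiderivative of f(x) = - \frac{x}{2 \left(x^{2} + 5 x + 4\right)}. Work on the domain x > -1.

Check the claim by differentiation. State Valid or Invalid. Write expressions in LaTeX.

Valid. The derivative of G reproduces f.

d/dx[G] = - \frac{x}{2 x^{2} + 10 x + 8}
This equals f(x) exactly, so the claim holds.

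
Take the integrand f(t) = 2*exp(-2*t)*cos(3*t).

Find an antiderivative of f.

An antiderivative is F(t) = 6*exp(-2*t)*sin(3*t)/13 - 4*exp(-2*t)*cos(3*t)/13.

Differentiate the proposed F(t) back; it has to land on f(t) exactly.
Check: d/dt[6*exp(-2*t)*sin(3*t)/13 - 4*exp(-2*t)*cos(3*t)/13] = 2*exp(-2*t)*cos(3*t) = f(t).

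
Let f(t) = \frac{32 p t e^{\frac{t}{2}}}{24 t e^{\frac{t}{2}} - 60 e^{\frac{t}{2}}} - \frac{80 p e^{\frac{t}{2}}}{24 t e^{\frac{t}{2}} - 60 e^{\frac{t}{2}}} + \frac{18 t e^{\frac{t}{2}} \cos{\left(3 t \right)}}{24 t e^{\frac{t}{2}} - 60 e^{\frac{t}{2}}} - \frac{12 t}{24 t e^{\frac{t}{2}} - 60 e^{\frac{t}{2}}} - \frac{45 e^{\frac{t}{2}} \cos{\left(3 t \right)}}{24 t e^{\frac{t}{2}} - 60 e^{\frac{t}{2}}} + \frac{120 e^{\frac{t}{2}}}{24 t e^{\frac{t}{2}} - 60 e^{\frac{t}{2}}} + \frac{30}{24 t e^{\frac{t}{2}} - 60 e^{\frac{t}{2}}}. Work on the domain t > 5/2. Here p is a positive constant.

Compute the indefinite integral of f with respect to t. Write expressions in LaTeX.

The integrand splits into summands that can be handled one at a time.
Check: d/dt[\frac{\left(16 p t e^{\frac{t}{2}} + 60 e^{\frac{t}{2}} \log{\left(t - \frac{5}{2} \right)} + 3 e^{\frac{t}{2}} \sin{\left(3 t \right)} + 12\right) e^{- \frac{t}{2}}}{12}] = \frac{32 p t e^{\frac{t}{2}} - 80 p e^{\frac{t}{2}} + 18 t e^{\frac{t}{2}} \cos{\left(3 t \right)} - 12 t - 45 e^{\frac{t}{2}} \cos{\left(3 t \right)} + 120 e^{\frac{t}{2}} + 30}{24 t e^{\frac{t}{2}} - 60 e^{\frac{t}{2}}}, which equals f(t).

F(t) = \frac{\left(16 p t e^{\frac{t}{2}} + 60 e^{\frac{t}{2}} \log{\left(t - \frac{5}{2} \right)} + 3 e^{\frac{t}{2}} \sin{\left(3 t \right)} + 12\right) e^{- \frac{t}{2}}}{12} + C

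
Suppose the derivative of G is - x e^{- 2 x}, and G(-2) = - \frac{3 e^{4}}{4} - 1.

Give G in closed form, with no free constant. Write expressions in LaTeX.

G'(x) has the shape u'v + uv' for u = \frac{x}{2} + \frac{1}{4} and v = e^{- 2 x} — it is the derivative of the product u*v.
A general antiderivative is \frac{\left(2 x + 1\right) e^{- 2 x}}{4} + C.
The condition gives C = - \frac{3 e^{4}}{4} - 1 - (- \frac{3 e^{4}}{4}) = -1.
So G(x) = \frac{\left(2 x - 4 e^{2 x} + 1\right) e^{- 2 x}}{4}.
Check: d/dx[\frac{\left(2 x - 4 e^{2 x} + 1\right) e^{- 2 x}}{4}] = - x e^{- 2 x} = G'(x).

G(x) = \frac{\left(2 x - 4 e^{2 x} + 1\right) e^{- 2 x}}{4}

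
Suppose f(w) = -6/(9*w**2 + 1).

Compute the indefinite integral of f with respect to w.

F(w) = -2*atan(3*w) + C

Since d/dw undoes antidifferentiation here, F'(w) = f(w) is required of F(w).
Check: d/dw[-2*atan(3*w)] = -6/(9*w**2 + 1) = f(w).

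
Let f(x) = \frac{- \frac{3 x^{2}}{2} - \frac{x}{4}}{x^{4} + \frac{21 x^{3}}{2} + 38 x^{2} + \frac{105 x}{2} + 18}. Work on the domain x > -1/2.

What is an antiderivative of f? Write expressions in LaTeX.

Factor the denominator (2 \left(x + 3\right)^{2} \left(x + 4\right) \left(2 x + 1\right)) and decompose: f = - \frac{4}{175 \left(2 x + 1\right)} + \frac{46}{7 \left(x + 4\right)} - \frac{164}{25 \left(x + 3\right)} + \frac{51}{10 \left(x + 3\right)^{2}}; each piece integrates to a log, atan, or power term.
Check: d/dx[\frac{- 4 x \log{\left(x + \frac{1}{2} \right)} - 2296 x \log{\left(x + 3 \right)} + 2300 x \log{\left(x + 4 \right)} - 12 \log{\left(x + \frac{1}{2} \right)} - 6888 \log{\left(x + 3 \right)} + 6900 \log{\left(x + 4 \right)} - 1785}{350 x + 1050}] = \frac{- 6 x^{2} - x}{4 x^{4} + 42 x^{3} + 152 x^{2} + 210 x + 72}, which equals f(x).

An antiderivative is F(x) = \frac{- 4 x \log{\left(x + \frac{1}{2} \right)} - 2296 x \log{\left(x + 3 \right)} + 2300 x \log{\left(x + 4 \right)} - 12 \log{\left(x + \frac{1}{2} \right)} - 6888 \log{\left(x + 3 \right)} + 6900 \log{\left(x + 4 \right)} - 1785}{350 x + 1050}.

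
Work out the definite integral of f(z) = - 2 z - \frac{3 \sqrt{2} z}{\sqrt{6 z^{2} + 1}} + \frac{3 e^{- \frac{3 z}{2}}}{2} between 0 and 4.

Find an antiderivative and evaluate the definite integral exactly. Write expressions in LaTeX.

Antiderivative: F(z) = \frac{\sqrt{2} \left(- \sqrt{2} z^{2} e^{\frac{3 z}{2}} - \sqrt{6 z^{2} + 1} e^{\frac{3 z}{2}} - 5 \sqrt{2} e^{\frac{3 z}{2}} - \sqrt{2}\right) e^{- \frac{3 z}{2}}}{2}; value = -15 - \frac{\sqrt{194}}{2} - e^{-6} + \frac{\sqrt{2}}{2}

Integrate term by term and add the pieces.
F(z) = \frac{\sqrt{2} \left(- \sqrt{2} z^{2} e^{\frac{3 z}{2}} - \sqrt{6 z^{2} + 1} e^{\frac{3 z}{2}} - 5 \sqrt{2} e^{\frac{3 z}{2}} - \sqrt{2}\right) e^{- \frac{3 z}{2}}}{2} is an antiderivative of f.
Check: d/dz[\frac{\sqrt{2} \left(- \sqrt{2} z^{2} e^{\frac{3 z}{2}} - \sqrt{6 z^{2} + 1} e^{\frac{3 z}{2}} - 5 \sqrt{2} e^{\frac{3 z}{2}} - \sqrt{2}\right) e^{- \frac{3 z}{2}}}{2}] = \frac{\left(- 4 z \sqrt{6 z^{2} + 1} e^{\frac{3 z}{2}} - 6 \sqrt{2} z e^{\frac{3 z}{2}} + 3 \sqrt{6 z^{2} + 1}\right) e^{- \frac{3 z}{2}}}{2 \sqrt{6 z^{2} + 1}}, which equals f(z).
F(4) = -21 - \frac{\sqrt{194}}{2} - e^{-6}; F(0) = -6 - \frac{\sqrt{2}}{2}.
Integral = F(4) - F(0) = -15 - \frac{\sqrt{194}}{2} - e^{-6} + \frac{\sqrt{2}}{2}.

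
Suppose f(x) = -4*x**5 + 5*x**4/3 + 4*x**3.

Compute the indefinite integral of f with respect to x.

The integrand splits into summands that can be handled one at a time.
Check: d/dx[-2*x**6/3 + x**5/3 + x**4] = -4*x**5 + 5*x**4/3 + 4*x**3 = f(x).

F(x) = -2*x**6/3 + x**5/3 + x**4 + C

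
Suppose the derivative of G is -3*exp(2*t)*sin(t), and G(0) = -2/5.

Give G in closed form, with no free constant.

G(t) = -6*exp(2*t)*sin(t)/5 + 3*exp(2*t)*cos(t)/5 - 1

Recover the given G'(t) by differentiating a candidate G(t); any mismatch rules it out.
A general antiderivative is -6*exp(2*t)*sin(t)/5 + 3*exp(2*t)*cos(t)/5 + C.
The condition gives C = -2/5 - (3/5) = -1.
So G(t) = -6*exp(2*t)*sin(t)/5 + 3*exp(2*t)*cos(t)/5 - 1.
Check: d/dt[-6*exp(2*t)*sin(t)/5 + 3*exp(2*t)*cos(t)/5 - 1] = -3*exp(2*t)*sin(t) = G'(t).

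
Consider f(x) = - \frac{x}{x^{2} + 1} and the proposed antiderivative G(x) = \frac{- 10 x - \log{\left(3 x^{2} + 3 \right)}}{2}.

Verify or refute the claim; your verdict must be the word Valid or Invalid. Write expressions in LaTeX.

d/dx[G] = \frac{- 5 x^{2} - x - 5}{x^{2} + 1}
d/dx[G] - f(x) = -5 != 0.

Invalid: d/dx[G] - f = -5, which is not 0.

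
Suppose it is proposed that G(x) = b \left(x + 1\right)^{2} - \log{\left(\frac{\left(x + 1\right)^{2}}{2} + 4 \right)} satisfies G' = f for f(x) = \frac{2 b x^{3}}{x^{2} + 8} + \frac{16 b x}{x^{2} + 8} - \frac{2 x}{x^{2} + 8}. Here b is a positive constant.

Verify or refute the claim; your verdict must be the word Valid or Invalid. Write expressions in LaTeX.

d/dx[G] = \frac{2 b x^{3} + 6 b x^{2} + 22 b x + 18 b - 2 x - 2}{x^{2} + 2 x + 9}
d/dx[G] - f(x) = \frac{2 b x^{4} + 4 b x^{3} + 34 b x^{2} + 32 b x + 144 b + 2 x^{2} + 2 x - 16}{x^{4} + 2 x^{3} + 17 x^{2} + 16 x + 72} != 0.

Invalid: d/dx[G] - f = \frac{2 b x^{4} + 4 b x^{3} + 34 b x^{2} + 32 b x + 144 b + 2 x^{2} + 2 x - 16}{x^{4} + 2 x^{3} + 17 x^{2} + 16 x + 72}, which is not 0.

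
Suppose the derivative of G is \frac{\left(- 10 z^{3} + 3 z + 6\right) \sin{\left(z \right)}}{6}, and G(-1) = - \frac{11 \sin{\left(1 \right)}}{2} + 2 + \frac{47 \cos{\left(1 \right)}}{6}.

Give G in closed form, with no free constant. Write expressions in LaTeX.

The proposed G(z) is checked by its d/dz: the result must match the given G'(z).
A general antiderivative is \frac{5 z^{3} \cos{\left(z \right)}}{3} - 5 z^{2} \sin{\left(z \right)} - \frac{21 z \cos{\left(z \right)}}{2} + \frac{21 \sin{\left(z \right)}}{2} - \cos{\left(z \right)} + C.
The condition gives C = - \frac{11 \sin{\left(1 \right)}}{2} + 2 + \frac{47 \cos{\left(1 \right)}}{6} - (- \frac{11 \sin{\left(1 \right)}}{2} + \frac{47 \cos{\left(1 \right)}}{6}) = 2.
So G(z) = \frac{10 z^{3} \cos{\left(z \right)} - 30 z^{2} \sin{\left(z \right)} - 63 z \cos{\left(z \right)} + 63 \sin{\left(z \right)} - 6 \cos{\left(z \right)} + 12}{6}.
Check: d/dz[\frac{10 z^{3} \cos{\left(z \right)} - 30 z^{2} \sin{\left(z \right)} - 63 z \cos{\left(z \right)} + 63 \sin{\left(z \right)} - 6 \cos{\left(z \right)} + 12}{6}] = - \frac{5 z^{3} \sin{\left(z \right)}}{3} + \frac{z \sin{\left(z \right)}}{2} + \sin{\left(z \right)}, which equals G'(z).

G(z) = \frac{10 z^{3} \cos{\left(z \right)} - 30 z^{2} \sin{\left(z \right)} - 63 z \cos{\left(z \right)} + 63 \sin{\left(z \right)} - 6 \cos{\left(z \right)} + 12}{6}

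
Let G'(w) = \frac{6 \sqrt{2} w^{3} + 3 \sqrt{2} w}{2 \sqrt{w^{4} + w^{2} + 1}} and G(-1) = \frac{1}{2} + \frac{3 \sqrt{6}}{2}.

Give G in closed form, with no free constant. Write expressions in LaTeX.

G(w) = \frac{3 \sqrt{2} \sqrt{w^{4} + w^{2} + 1}}{2} + \frac{1}{2}

G'(w) matches the chain-rule pattern g'(h)*h' with inner function h(w) = 2 w^{4} + 2 w^{2} + 2; substituting u = h(w) collapses the integral.
A general antiderivative is \frac{3 \sqrt{2 w^{4} + 2 w^{2} + 2}}{2} + C.
The condition gives C = \frac{1}{2} + \frac{3 \sqrt{6}}{2} - (\frac{3 \sqrt{6}}{2}) = \frac{1}{2}.
So G(w) = \frac{3 \sqrt{2} \sqrt{w^{4} + w^{2} + 1}}{2} + \frac{1}{2}.
Check: d/dw[\frac{3 \sqrt{2} \sqrt{w^{4} + w^{2} + 1}}{2} + \frac{1}{2}] = \frac{6 \sqrt{2} w^{3} + 3 \sqrt{2} w}{2 \sqrt{w^{4} + w^{2} + 1}} = G'(w).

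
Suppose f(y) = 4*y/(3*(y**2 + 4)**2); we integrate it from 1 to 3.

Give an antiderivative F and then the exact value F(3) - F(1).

f matches the chain-rule pattern g'(h)*h' with inner function h(y) = y**2 + 4; substituting u = h(y) collapses the integral.
F(y) = -2/(3*y**2 + 12) is an antiderivative of f.
Check: d/dy[-2/(3*y**2 + 12)] = 4*y/(3*y**4 + 24*y**2 + 48), which equals f(y).
F(3) = -2/39; F(1) = -2/15.
Integral = F(3) - F(1) = 16/195.

Antiderivative: F(y) = -2/(3*y**2 + 12); value = 16/195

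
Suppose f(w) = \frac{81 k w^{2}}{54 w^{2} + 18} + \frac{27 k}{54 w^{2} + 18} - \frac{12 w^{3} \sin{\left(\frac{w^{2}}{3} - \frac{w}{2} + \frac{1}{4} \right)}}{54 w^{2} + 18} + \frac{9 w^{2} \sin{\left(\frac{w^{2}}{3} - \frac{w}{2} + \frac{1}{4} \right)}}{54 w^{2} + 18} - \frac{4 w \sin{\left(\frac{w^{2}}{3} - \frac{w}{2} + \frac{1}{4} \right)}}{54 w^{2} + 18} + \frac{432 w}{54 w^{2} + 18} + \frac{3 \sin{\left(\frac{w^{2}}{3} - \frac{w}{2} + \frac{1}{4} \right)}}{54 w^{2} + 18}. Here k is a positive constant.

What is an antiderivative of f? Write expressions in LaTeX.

Integrate term by term and add the pieces.
Check: d/dw[\frac{3 k w}{2} + 4 \log{\left(3 w^{2} + 1 \right)} + \frac{\cos{\left(\frac{w^{2}}{3} - \frac{w}{2} + \frac{1}{4} \right)}}{3}] = \frac{81 k w^{2} + 27 k - 12 w^{3} \sin{\left(\frac{w^{2}}{3} - \frac{w}{2} + \frac{1}{4} \right)} + 9 w^{2} \sin{\left(\frac{w^{2}}{3} - \frac{w}{2} + \frac{1}{4} \right)} - 4 w \sin{\left(\frac{w^{2}}{3} - \frac{w}{2} + \frac{1}{4} \right)} + 432 w + 3 \sin{\left(\frac{w^{2}}{3} - \frac{w}{2} + \frac{1}{4} \right)}}{54 w^{2} + 18}, which equals f(w).

An antiderivative is F(w) = \frac{3 k w}{2} + 4 \log{\left(3 w^{2} + 1 \right)} + \frac{\cos{\left(\frac{w^{2}}{3} - \frac{w}{2} + \frac{1}{4} \right)}}{3}.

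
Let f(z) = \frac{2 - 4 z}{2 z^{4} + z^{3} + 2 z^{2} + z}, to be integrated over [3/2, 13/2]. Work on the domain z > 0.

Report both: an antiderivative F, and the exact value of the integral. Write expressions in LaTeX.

Antiderivative: F(z) = 2 \log{\left(z \right)} - \frac{16 \log{\left(z + \frac{1}{2} \right)}}{5} + \frac{3 \log{\left(z^{2} + 1 \right)}}{5} - \frac{8 \operatorname{atan}{\left(z \right)}}{5}; value = - \frac{16 \log{\left(7 \right)}}{5} - \frac{8 \operatorname{atan}{\left(\frac{13}{2} \right)}}{5} - 2 \log{\left(\frac{3}{2} \right)} - \frac{3 \log{\left(\frac{13}{4} \right)}}{5} + \frac{8 \operatorname{atan}{\left(\frac{3}{2} \right)}}{5} + \frac{16 \log{\left(2 \right)}}{5} + \frac{3 \log{\left(\frac{173}{4} \right)}}{5} + 2 \log{\left(\frac{13}{2} \right)}

Factor the denominator (z \left(2 z + 1\right) \left(z^{2} + 1\right)) and decompose: f = \frac{2 \left(3 z - 4\right)}{5 \left(z^{2} + 1\right)} - \frac{32}{5 \left(2 z + 1\right)} + \frac{2}{z}; each piece integrates to a log, atan, or power term.
F(z) = 2 \log{\left(z \right)} - \frac{16 \log{\left(z + \frac{1}{2} \right)}}{5} + \frac{3 \log{\left(z^{2} + 1 \right)}}{5} - \frac{8 \operatorname{atan}{\left(z \right)}}{5} is an antiderivative of f.
Check: d/dz[2 \log{\left(z \right)} - \frac{16 \log{\left(z + \frac{1}{2} \right)}}{5} + \frac{3 \log{\left(z^{2} + 1 \right)}}{5} - \frac{8 \operatorname{atan}{\left(z \right)}}{5}] = \frac{2 - 4 z}{2 z^{4} + z^{3} + 2 z^{2} + z} = f(z).
F(13/2) = - \frac{16 \log{\left(7 \right)}}{5} - \frac{8 \operatorname{atan}{\left(\frac{13}{2} \right)}}{5} + \frac{3 \log{\left(\frac{173}{4} \right)}}{5} + 2 \log{\left(\frac{13}{2} \right)}; F(3/2) = - \frac{16 \log{\left(2 \right)}}{5} - \frac{8 \operatorname{atan}{\left(\frac{3}{2} \right)}}{5} + \frac{3 \log{\left(\frac{13}{4} \right)}}{5} + 2 \log{\left(\frac{3}{2} \right)}.
Integral = F(13/2) - F(3/2) = - \frac{16 \log{\left(7 \right)}}{5} - \frac{8 \operatorname{atan}{\left(\frac{13}{2} \right)}}{5} - 2 \log{\left(\frac{3}{2} \right)} - \frac{3 \log{\left(\frac{13}{4} \right)}}{5} + \frac{8 \operatorname{atan}{\left(\frac{3}{2} \right)}}{5} + \frac{16 \log{\left(2 \right)}}{5} + \frac{3 \log{\left(\frac{173}{4} \right)}}{5} + 2 \log{\left(\frac{13}{2} \right)}.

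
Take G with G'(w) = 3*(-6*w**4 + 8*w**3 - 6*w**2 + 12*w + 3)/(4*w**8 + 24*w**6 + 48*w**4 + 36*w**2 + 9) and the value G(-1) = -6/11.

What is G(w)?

G(w) = 3*(w - 1)/(2*w**4 + 6*w**2 + 3)

G'(w) has the shape u'v + uv' for u = 1/(2*w**4/3 + 2*w**2 + 1) and v = w - 1 — it is the derivative of the product u*v.
A general antiderivative is (w - 1)/(2*w**4/3 + 2*w**2 + 1) + C.
The condition gives C = -6/11 - (-6/11) = 0.
So G(w) = 3*(w - 1)/(2*w**4 + 6*w**2 + 3).
Check: d/dw[3*(w - 1)/(2*w**4 + 6*w**2 + 3)] = (-18*w**4 + 24*w**3 - 18*w**2 + 36*w + 9)/(4*w**8 + 24*w**6 + 48*w**4 + 36*w**2 + 9), which equals G'(w).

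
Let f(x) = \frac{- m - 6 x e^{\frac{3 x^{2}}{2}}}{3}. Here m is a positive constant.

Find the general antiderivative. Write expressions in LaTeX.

F(x) = \frac{- m x - 2 e^{\frac{3 x^{2}}{2}}}{3} + C

Check any antiderivative F(x) by computing F'(x) and comparing it with f(x).
Check: d/dx[\frac{- m x - 2 e^{\frac{3 x^{2}}{2}}}{3}] = - \frac{m}{3} - 2 x e^{\frac{3 x^{2}}{2}}, which equals f(x).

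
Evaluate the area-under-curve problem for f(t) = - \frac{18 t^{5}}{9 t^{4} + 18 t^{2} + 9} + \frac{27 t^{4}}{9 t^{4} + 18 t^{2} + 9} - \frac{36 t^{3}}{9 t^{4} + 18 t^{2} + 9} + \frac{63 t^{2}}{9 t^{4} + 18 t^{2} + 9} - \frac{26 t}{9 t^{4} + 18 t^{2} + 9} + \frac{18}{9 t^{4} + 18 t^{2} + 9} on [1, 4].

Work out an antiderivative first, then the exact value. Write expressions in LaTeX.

Antiderivative: F(t) = \frac{- 9 t^{2} \left(t^{2} + 1\right) - 6 t^{2} + 27 t \left(t^{2} + 1\right) - 9 t - 2}{9 \left(t^{2} + 1\right)}; value = - \frac{605}{102}

Integrate term by term and add the pieces.
F(t) = \frac{- 9 t^{2} \left(t^{2} + 1\right) - 6 t^{2} + 27 t \left(t^{2} + 1\right) - 9 t - 2}{9 \left(t^{2} + 1\right)} is an antiderivative of f.
Check: d/dt[\frac{- 9 t^{2} \left(t^{2} + 1\right) - 6 t^{2} + 27 t \left(t^{2} + 1\right) - 9 t - 2}{9 \left(t^{2} + 1\right)}] = \frac{- 18 t^{5} + 27 t^{4} - 36 t^{3} + 63 t^{2} - 26 t + 18}{9 t^{4} + 18 t^{2} + 9}, which equals f(t).
F(4) = - \frac{746}{153}; F(1) = \frac{19}{18}.
Integral = F(4) - F(1) = - \frac{605}{102}.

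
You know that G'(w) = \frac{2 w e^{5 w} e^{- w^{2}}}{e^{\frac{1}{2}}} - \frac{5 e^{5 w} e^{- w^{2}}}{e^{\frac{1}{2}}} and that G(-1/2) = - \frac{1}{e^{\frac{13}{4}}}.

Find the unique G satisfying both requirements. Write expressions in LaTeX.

G'(w) matches the chain-rule pattern g'(h)*h' with inner function h(w) = - w^{2} + 5 w - \frac{1}{2}; substituting u = h(w) collapses the integral.
A general antiderivative is - e^{- w^{2} + 5 w - \frac{1}{2}} + C.
The condition gives C = - \frac{1}{e^{\frac{13}{4}}} - (- \frac{1}{e^{\frac{13}{4}}}) = 0.
So G(w) = - \frac{e^{5 w} e^{- w^{2}}}{e^{\frac{1}{2}}}.
Check: d/dw[- \frac{e^{5 w} e^{- w^{2}}}{e^{\frac{1}{2}}}] = \frac{\left(2 w e^{5 w} - 5 e^{5 w}\right) e^{- w^{2}}}{e^{\frac{1}{2}}}, which equals G'(w).

G(w) = - \frac{e^{5 w} e^{- w^{2}}}{e^{\frac{1}{2}}}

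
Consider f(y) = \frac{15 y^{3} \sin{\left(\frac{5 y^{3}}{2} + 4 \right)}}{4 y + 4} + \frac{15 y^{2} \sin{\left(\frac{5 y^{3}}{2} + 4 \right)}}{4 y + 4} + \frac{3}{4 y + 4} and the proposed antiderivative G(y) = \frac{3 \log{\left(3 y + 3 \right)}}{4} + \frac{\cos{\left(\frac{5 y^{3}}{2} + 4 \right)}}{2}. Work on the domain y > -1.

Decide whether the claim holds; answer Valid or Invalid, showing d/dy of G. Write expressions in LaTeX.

Invalid: d/dy[G] - f = - \frac{15 y^{2} \sin{\left(\frac{5 y^{3}}{2} + 4 \right)}}{2}, which is not 0.

d/dy[G] = \frac{- 15 y^{3} \sin{\left(\frac{5 y^{3}}{2} + 4 \right)} - 15 y^{2} \sin{\left(\frac{5 y^{3}}{2} + 4 \right)} + 3}{4 y + 4}
d/dy[G] - f(y) = - \frac{15 y^{2} \sin{\left(\frac{5 y^{3}}{2} + 4 \right)}}{2} != 0.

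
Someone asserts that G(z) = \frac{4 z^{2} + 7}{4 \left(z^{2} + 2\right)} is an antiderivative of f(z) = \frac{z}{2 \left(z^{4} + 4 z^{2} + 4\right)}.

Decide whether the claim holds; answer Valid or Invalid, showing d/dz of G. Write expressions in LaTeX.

d/dz[G] = \frac{z}{2 z^{4} + 8 z^{2} + 8}
This equals f(z) exactly, so the claim holds.

Valid: G'(z) = f(z).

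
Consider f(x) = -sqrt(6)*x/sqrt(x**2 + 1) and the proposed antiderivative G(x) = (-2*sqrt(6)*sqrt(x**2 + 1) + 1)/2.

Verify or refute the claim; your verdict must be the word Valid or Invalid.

d/dx[G] = -sqrt(6)*x/sqrt(x**2 + 1)
This equals f(x) exactly, so the claim holds.

Valid. The derivative of G reproduces f.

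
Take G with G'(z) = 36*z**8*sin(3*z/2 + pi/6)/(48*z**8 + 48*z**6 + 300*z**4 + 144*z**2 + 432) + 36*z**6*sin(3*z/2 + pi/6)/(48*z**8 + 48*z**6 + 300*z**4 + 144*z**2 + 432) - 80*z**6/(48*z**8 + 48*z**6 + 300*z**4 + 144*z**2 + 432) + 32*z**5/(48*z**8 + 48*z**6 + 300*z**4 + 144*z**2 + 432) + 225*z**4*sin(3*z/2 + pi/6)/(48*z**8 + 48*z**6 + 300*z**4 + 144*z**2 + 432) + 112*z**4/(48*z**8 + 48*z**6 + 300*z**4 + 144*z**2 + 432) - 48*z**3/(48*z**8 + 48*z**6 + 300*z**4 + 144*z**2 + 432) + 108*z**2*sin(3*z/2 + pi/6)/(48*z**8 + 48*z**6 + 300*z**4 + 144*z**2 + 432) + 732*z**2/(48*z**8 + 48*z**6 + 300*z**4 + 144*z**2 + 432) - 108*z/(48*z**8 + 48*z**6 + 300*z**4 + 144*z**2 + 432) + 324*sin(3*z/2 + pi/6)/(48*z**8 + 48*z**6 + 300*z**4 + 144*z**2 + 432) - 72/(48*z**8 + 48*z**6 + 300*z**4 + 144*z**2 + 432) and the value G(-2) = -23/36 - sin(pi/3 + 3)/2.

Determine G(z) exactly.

Integrate term by term and add the pieces.
A general antiderivative is -cos(3*z/2 + pi/6)/2 - (-5*z**3/3 + z**2/3 + z/2 - 1/4)/(z**4 + z**2/2 + 3) + C.
The condition gives C = -23/36 - sin(pi/3 + 3)/2 - (-23/36 - sin(pi/3 + 3)/2) = 0.
So G(z) = (20*z**3 - 4*z**2 - 6*z - 3*(2*z**4 + z**2 + 6)*cos(3*z/2 + pi/6) + 3)/(6*(2*z**4 + z**2 + 6)).
Check: d/dz[(20*z**3 - 4*z**2 - 6*z - 3*(2*z**4 + z**2 + 6)*cos(3*z/2 + pi/6) + 3)/(6*(2*z**4 + z**2 + 6))] = (36*z**8*sin(3*z/2 + pi/6) + 36*z**6*sin(3*z/2 + pi/6) - 80*z**6 + 32*z**5 + 225*z**4*sin(3*z/2 + pi/6) + 112*z**4 - 48*z**3 + 108*z**2*sin(3*z/2 + pi/6) + 732*z**2 - 108*z + 324*sin(3*z/2 + pi/6) - 72)/(48*z**8 + 48*z**6 + 300*z**4 + 144*z**2 + 432), which equals G'(z).

G(z) = (20*z**3 - 4*z**2 - 6*z - 3*(2*z**4 + z**2 + 6)*cos(3*z/2 + pi/6) + 3)/(6*(2*z**4 + z**2 + 6))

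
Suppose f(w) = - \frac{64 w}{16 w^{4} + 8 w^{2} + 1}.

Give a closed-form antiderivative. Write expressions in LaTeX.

An antiderivative is F(w) = \frac{8}{4 w^{2} + 1}.

The substitution u = 2 w^{2} + \frac{1}{2} works: f is exactly (dF/du)*(du/dw) for that inner function.
Check: d/dw[\frac{8}{4 w^{2} + 1}] = - \frac{64 w}{16 w^{4} + 8 w^{2} + 1} = f(w).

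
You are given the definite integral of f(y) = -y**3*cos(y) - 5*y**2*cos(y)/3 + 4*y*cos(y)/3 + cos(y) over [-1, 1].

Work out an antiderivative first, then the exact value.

Integrate term by term and add the pieces.
F(y) = (-3*y**3*sin(y) - 5*y**2*sin(y) - 9*y**2*cos(y) + 22*y*sin(y) - 10*y*cos(y) + 13*sin(y) + 22*cos(y))/3 is an antiderivative of f.
Check: d/dy[(-3*y**3*sin(y) - 5*y**2*sin(y) - 9*y**2*cos(y) + 22*y*sin(y) - 10*y*cos(y) + 13*sin(y) + 22*cos(y))/3] = -y**3*cos(y) - 5*y**2*cos(y)/3 + 4*y*cos(y)/3 + cos(y) = f(y).
F(1) = cos(1) + 9*sin(1); F(-1) = 11*sin(1)/3 + 23*cos(1)/3.
Integral = F(1) - F(-1) = -20*cos(1)/3 + 16*sin(1)/3.

Antiderivative: F(y) = (-3*y**3*sin(y) - 5*y**2*sin(y) - 9*y**2*cos(y) + 22*y*sin(y) - 10*y*cos(y) + 13*sin(y) + 22*cos(y))/3; value = -20*cos(1)/3 + 16*sin(1)/3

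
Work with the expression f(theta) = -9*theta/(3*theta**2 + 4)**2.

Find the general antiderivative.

F(theta) = 3/(2*(3*theta**2 + 4)) + C

f matches the chain-rule pattern g'(h)*h' with inner function h(theta) = 3*theta**2/2 + 2; substituting u = h(theta) collapses the integral.
Check: d/dtheta[3/(2*(3*theta**2 + 4))] = -9*theta/(9*theta**4 + 24*theta**2 + 16), which equals f(theta).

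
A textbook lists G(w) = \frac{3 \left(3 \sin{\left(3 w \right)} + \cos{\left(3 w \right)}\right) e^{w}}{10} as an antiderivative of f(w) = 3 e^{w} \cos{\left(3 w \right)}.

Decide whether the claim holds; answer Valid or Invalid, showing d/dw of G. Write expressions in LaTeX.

d/dw[G] = 3 e^{w} \cos{\left(3 w \right)}
This equals f(w) exactly, so the claim holds.

Valid. The derivative of G reproduces f.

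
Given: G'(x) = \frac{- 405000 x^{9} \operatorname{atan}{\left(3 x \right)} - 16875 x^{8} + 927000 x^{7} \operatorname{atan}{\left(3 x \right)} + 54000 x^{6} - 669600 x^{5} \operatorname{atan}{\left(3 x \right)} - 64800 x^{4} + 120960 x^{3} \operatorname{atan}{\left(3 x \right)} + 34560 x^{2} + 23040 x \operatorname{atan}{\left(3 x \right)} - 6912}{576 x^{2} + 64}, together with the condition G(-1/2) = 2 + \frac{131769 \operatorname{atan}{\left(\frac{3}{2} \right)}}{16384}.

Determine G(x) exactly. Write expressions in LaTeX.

G(x) = - \frac{5625 x^{8} \operatorname{atan}{\left(3 x \right)}}{64} + \frac{1125 x^{6} \operatorname{atan}{\left(3 x \right)}}{4} - \frac{675 x^{4} \operatorname{atan}{\left(3 x \right)}}{2} + 180 x^{2} \operatorname{atan}{\left(3 x \right)} - 36 \operatorname{atan}{\left(3 x \right)} + 2

G'(x) has the shape u'v + uv' for u = - \frac{9 \left(\frac{5 x^{2}}{2} - 2\right)^{4}}{4} and v = \operatorname{atan}{\left(3 x \right)} — it is the derivative of the product u*v.
A general antiderivative is - \frac{9 \left(\frac{5 x^{2}}{2} - 2\right)^{4} \operatorname{atan}{\left(3 x \right)}}{4} + C.
The condition gives C = 2 + \frac{131769 \operatorname{atan}{\left(\frac{3}{2} \right)}}{16384} - (\frac{131769 \operatorname{atan}{\left(\frac{3}{2} \right)}}{16384}) = 2.
So G(x) = - \frac{5625 x^{8} \operatorname{atan}{\left(3 x \right)}}{64} + \frac{1125 x^{6} \operatorname{atan}{\left(3 x \right)}}{4} - \frac{675 x^{4} \operatorname{atan}{\left(3 x \right)}}{2} + 180 x^{2} \operatorname{atan}{\left(3 x \right)} - 36 \operatorname{atan}{\left(3 x \right)} + 2.
Check: d/dx[- \frac{5625 x^{8} \operatorname{atan}{\left(3 x \right)}}{64} + \frac{1125 x^{6} \operatorname{atan}{\left(3 x \right)}}{4} - \frac{675 x^{4} \operatorname{atan}{\left(3 x \right)}}{2} + 180 x^{2} \operatorname{atan}{\left(3 x \right)} - 36 \operatorname{atan}{\left(3 x \right)} + 2] = \frac{- 405000 x^{9} \operatorname{atan}{\left(3 x \right)} - 16875 x^{8} + 927000 x^{7} \operatorname{atan}{\left(3 x \right)} + 54000 x^{6} - 669600 x^{5} \operatorname{atan}{\left(3 x \right)} - 64800 x^{4} + 120960 x^{3} \operatorname{atan}{\left(3 x \right)} + 34560 x^{2} + 23040 x \operatorname{atan}{\left(3 x \right)} - 6912}{576 x^{2} + 64} = G'(x).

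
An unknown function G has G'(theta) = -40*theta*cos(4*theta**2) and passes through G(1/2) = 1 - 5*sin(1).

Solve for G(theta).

G'(theta) matches the chain-rule pattern g'(h)*h' with inner function h(theta) = 4*theta**2; substituting u = h(theta) collapses the integral.
A general antiderivative is -5*sin(4*theta**2) + C.
The condition gives C = 1 - 5*sin(1) - (-5*sin(1)) = 1.
So G(theta) = 1 - 5*sin(4*theta**2).
Check: d/dtheta[1 - 5*sin(4*theta**2)] = -40*theta*cos(4*theta**2) = G'(theta).

G(theta) = 1 - 5*sin(4*theta**2)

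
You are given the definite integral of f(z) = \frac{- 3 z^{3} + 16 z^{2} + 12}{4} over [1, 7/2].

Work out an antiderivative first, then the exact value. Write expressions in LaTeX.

Differentiate the proposed F(z) back; it has to land on f(z) exactly.
F(z) = - \frac{3 z^{4}}{16} + \frac{4 z^{3}}{3} + 3 z is an antiderivative of f.
Check: d/dz[- \frac{3 z^{4}}{16} + \frac{4 z^{3}}{3} + 3 z] = - \frac{3 z^{3}}{4} + 4 z^{2} + 3, which equals f(z).
F(7/2) = \frac{30359}{768}; F(1) = \frac{199}{48}.
Integral = F(7/2) - F(1) = \frac{27175}{768}.

Antiderivative: F(z) = - \frac{3 z^{4}}{16} + \frac{4 z^{3}}{3} + 3 z; value = \frac{27175}{768}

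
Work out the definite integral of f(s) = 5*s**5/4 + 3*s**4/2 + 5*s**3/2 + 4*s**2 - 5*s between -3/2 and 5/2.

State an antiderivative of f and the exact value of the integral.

Antiderivative: F(s) = s**2*(25*s**4 + 36*s**3 + 75*s**2 + 160*s - 300)/120; value = 55991/480

The integrand splits into summands that can be handled one at a time.
F(s) = s**2*(25*s**4 + 36*s**3 + 75*s**2 + 160*s - 300)/120 is an antiderivative of f.
Check: d/ds[s**2*(25*s**4 + 36*s**3 + 75*s**2 + 160*s - 300)/120] = 5*s**5/4 + 3*s**4/2 + 5*s**3/2 + 4*s**2 - 5*s = f(s).
F(5/2) = 168625/1536; F(-3/2) = -17577/2560.
Integral = F(5/2) - F(-3/2) = 55991/480.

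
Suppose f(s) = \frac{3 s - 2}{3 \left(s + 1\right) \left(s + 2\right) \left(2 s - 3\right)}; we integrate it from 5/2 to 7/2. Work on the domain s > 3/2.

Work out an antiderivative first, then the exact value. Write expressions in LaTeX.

The denominator factors as 3 \left(s + 1\right) \left(s + 2\right) \left(2 s - 3\right); partial fractions split f into directly integrable pieces: \frac{2}{21 \left(2 s - 3\right)} - \frac{8}{21 \left(s + 2\right)} + \frac{1}{3 \left(s + 1\right)}.
F(s) = \frac{\log{\left(s - \frac{3}{2} \right)}}{21} + \frac{\log{\left(s + 1 \right)}}{3} - \frac{8 \log{\left(s + 2 \right)}}{21} is an antiderivative of f.
Check: d/ds[\frac{\log{\left(s - \frac{3}{2} \right)}}{21} + \frac{\log{\left(s + 1 \right)}}{3} - \frac{8 \log{\left(s + 2 \right)}}{21}] = \frac{3 s - 2}{6 s^{3} + 9 s^{2} - 15 s - 18}, which equals f(s).
F(7/2) = - \frac{8 \log{\left(\frac{11}{2} \right)}}{21} + \frac{\log{\left(2 \right)}}{21} + \frac{\log{\left(\frac{9}{2} \right)}}{3}; F(5/2) = - \frac{8 \log{\left(\frac{9}{2} \right)}}{21} + \frac{\log{\left(\frac{7}{2} \right)}}{3}.
Integral = F(7/2) - F(5/2) = - \frac{8 \log{\left(\frac{11}{2} \right)}}{21} - \frac{\log{\left(\frac{7}{2} \right)}}{3} + \frac{\log{\left(2 \right)}}{21} + \frac{5 \log{\left(\frac{9}{2} \right)}}{7}.

Antiderivative: F(s) = \frac{\log{\left(s - \frac{3}{2} \right)}}{21} + \frac{\log{\left(s + 1 \right)}}{3} - \frac{8 \log{\left(s + 2 \right)}}{21}; value = - \frac{8 \log{\left(\frac{11}{2} \right)}}{21} - \frac{\log{\left(\frac{7}{2} \right)}}{3} + \frac{\log{\left(2 \right)}}{21} + \frac{5 \log{\left(\frac{9}{2} \right)}}{7}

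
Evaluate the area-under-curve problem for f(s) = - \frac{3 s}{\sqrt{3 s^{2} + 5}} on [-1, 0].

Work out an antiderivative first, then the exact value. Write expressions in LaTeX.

Antiderivative: F(s) = - \sqrt{3 s^{2} + 5}; value = - \sqrt{5} + 2 \sqrt{2}

f matches the chain-rule pattern g'(h)*h' with inner function h(s) = 3 s^{2} + 5; substituting u = h(s) collapses the integral.
F(s) = - \sqrt{3 s^{2} + 5} is an antiderivative of f.
Check: d/ds[- \sqrt{3 s^{2} + 5}] = - \frac{3 s}{\sqrt{3 s^{2} + 5}} = f(s).
F(0) = - \sqrt{5}; F(-1) = - 2 \sqrt{2}.
Integral = F(0) - F(-1) = - \sqrt{5} + 2 \sqrt{2}.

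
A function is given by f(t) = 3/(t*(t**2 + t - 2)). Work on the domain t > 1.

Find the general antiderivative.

F(t) = -3*log(t)/2 + log(t - 1) + log(t + 2)/2 + C

The denominator factors as t*(t - 1)*(t + 2); partial fractions split f into directly integrable pieces: 1/(2*(t + 2)) + 1/(t - 1) - 3/(2*t).
Check: d/dt[-3*log(t)/2 + log(t - 1) + log(t + 2)/2] = 3/(t**3 + t**2 - 2*t), which equals f(t).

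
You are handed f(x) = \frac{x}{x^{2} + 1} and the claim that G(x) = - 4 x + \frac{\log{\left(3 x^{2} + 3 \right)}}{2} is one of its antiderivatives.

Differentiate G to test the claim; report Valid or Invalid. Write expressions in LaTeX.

d/dx[G] = \frac{- 4 x^{2} + x - 4}{x^{2} + 1}
d/dx[G] - f(x) = -4 != 0.

Invalid: d/dx[G] - f = -4, which is not 0.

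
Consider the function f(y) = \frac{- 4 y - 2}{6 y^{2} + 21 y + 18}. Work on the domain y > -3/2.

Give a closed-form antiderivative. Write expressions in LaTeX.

An antiderivative is F(y) = - \frac{2 \left(- 2 \log{\left(y + \frac{3}{2} \right)} + 3 \log{\left(y + 2 \right)}\right)}{3}.

Factor the denominator (3 \left(y + 2\right) \left(2 y + 3\right)) and decompose: f = \frac{8}{3 \left(2 y + 3\right)} - \frac{2}{y + 2}; each piece integrates to a log, atan, or power term.
Check: d/dy[- \frac{2 \left(- 2 \log{\left(y + \frac{3}{2} \right)} + 3 \log{\left(y + 2 \right)}\right)}{3}] = \frac{- 4 y - 2}{6 y^{2} + 21 y + 18} = f(y).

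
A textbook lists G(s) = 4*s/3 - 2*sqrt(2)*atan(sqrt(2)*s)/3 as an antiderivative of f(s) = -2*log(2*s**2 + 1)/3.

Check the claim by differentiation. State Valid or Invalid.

Invalid: d/ds[G] - f = (4*s**2*log(2*s**2 + 1) + 8*s**2 + 2*log(2*s**2 + 1))/(6*s**2 + 3), which is not 0.

d/ds[G] = 8*s**2/(6*s**2 + 3)
d/ds[G] - f(s) = (4*s**2*log(2*s**2 + 1) + 8*s**2 + 2*log(2*s**2 + 1))/(6*s**2 + 3) != 0.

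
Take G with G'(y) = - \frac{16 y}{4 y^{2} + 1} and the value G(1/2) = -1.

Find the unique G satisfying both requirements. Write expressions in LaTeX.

G(y) = - 2 \log{\left(2 y^{2} + \frac{1}{2} \right)} - 1

G'(y) matches the chain-rule pattern g'(h)*h' with inner function h(y) = 2 y^{2} + \frac{1}{2}; substituting u = h(y) collapses the integral.
A general antiderivative is - 2 \log{\left(2 y^{2} + \frac{1}{2} \right)} + C.
The condition gives C = -1 - (0) = -1.
So G(y) = - 2 \log{\left(2 y^{2} + \frac{1}{2} \right)} - 1.
Check: d/dy[- 2 \log{\left(2 y^{2} + \frac{1}{2} \right)} - 1] = - \frac{16 y}{4 y^{2} + 1} = G'(y).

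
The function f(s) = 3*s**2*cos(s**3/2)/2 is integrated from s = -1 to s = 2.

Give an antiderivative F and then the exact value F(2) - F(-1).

Antiderivative: F(s) = sin(s**3/2); value = sin(4) + sin(1/2)

The substitution u = s**3/2 works: f is exactly (dF/du)*(du/ds) for that inner function.
F(s) = sin(s**3/2) is an antiderivative of f.
Check: d/ds[sin(s**3/2)] = 3*s**2*cos(s**3/2)/2 = f(s).
F(2) = sin(4); F(-1) = -sin(1/2).
Integral = F(2) - F(-1) = sin(4) + sin(1/2).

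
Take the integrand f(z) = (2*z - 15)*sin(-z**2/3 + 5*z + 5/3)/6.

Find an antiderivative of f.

f matches the chain-rule pattern g'(h)*h' with inner function h(z) = -z**2/3 + 5*z + 5/3; substituting u = h(z) collapses the integral.
Check: d/dz[cos(-z**2/3 + 5*z + 5/3)/2] = z*sin(-z**2/3 + 5*z + 5/3)/3 - 5*sin(-z**2/3 + 5*z + 5/3)/2, which equals f(z).

An antiderivative is F(z) = cos(-z**2/3 + 5*z + 5/3)/2.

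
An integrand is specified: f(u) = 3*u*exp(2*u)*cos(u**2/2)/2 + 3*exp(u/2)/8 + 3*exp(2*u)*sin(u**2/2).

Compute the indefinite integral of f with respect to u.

F(u) = 3*(2*exp(3*u/2)*sin(u**2/2) + 1)*exp(u/2)/4 + C

f has the shape v'r + vr' for v = 3*sin(u**2/2)/2 + 3*exp(-3*u/2)/4 and r = exp(2*u) — it is the derivative of the product v*r.
Check: d/du[3*(2*exp(3*u/2)*sin(u**2/2) + 1)*exp(u/2)/4] = 3*u*exp(2*u)*cos(u**2/2)/2 + 3*exp(u/2)/8 + 3*exp(2*u)*sin(u**2/2) = f(u).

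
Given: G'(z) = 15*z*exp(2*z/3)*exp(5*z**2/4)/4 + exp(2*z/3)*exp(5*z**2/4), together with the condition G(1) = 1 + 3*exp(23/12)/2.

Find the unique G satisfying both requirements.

G(z) = 3*exp(5*z**2/4 + 2*z/3)/2 + 1

The substitution u = 5*z**2/4 + 2*z/3 works: G'(z) is exactly (dG/du)*(du/dz) for that inner function.
A general antiderivative is 3*exp(5*z**2/4 + 2*z/3)/2 + C.
The condition gives C = 1 + 3*exp(23/12)/2 - (3*exp(23/12)/2) = 1.
So G(z) = 3*exp(5*z**2/4 + 2*z/3)/2 + 1.
Check: d/dz[3*exp(5*z**2/4 + 2*z/3)/2 + 1] = 15*z*exp(2*z/3)*exp(5*z**2/4)/4 + exp(2*z/3)*exp(5*z**2/4) = G'(z).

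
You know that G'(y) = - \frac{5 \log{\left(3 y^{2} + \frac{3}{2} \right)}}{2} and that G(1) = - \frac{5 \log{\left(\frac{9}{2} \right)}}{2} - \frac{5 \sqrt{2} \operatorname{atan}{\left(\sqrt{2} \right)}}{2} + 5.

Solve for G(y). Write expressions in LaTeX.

Any candidate G(y) must reproduce the stated G'(y) exactly.
A general antiderivative is - \frac{5 y \log{\left(3 y^{2} + \frac{3}{2} \right)}}{2} + 5 y - \frac{5 \sqrt{2} \operatorname{atan}{\left(\sqrt{2} y \right)}}{2} + C.
The condition gives C = - \frac{5 \log{\left(\frac{9}{2} \right)}}{2} - \frac{5 \sqrt{2} \operatorname{atan}{\left(\sqrt{2} \right)}}{2} + 5 - (- \frac{5 \log{\left(\frac{9}{2} \right)}}{2} - \frac{5 \sqrt{2} \operatorname{atan}{\left(\sqrt{2} \right)}}{2} + 5) = 0.
So G(y) = - \frac{5 y \log{\left(y^{2} + \frac{1}{2} \right)}}{2} - \frac{5 y \log{\left(3 \right)}}{2} + 5 y - \frac{5 \sqrt{2} \operatorname{atan}{\left(\sqrt{2} y \right)}}{2}.
Check: d/dy[- \frac{5 y \log{\left(y^{2} + \frac{1}{2} \right)}}{2} - \frac{5 y \log{\left(3 \right)}}{2} + 5 y - \frac{5 \sqrt{2} \operatorname{atan}{\left(\sqrt{2} y \right)}}{2}] = - \frac{5 \log{\left(y^{2} + \frac{1}{2} \right)}}{2} - \frac{5 \log{\left(3 \right)}}{2}, which equals G'(y).

G(y) = - \frac{5 y \log{\left(y^{2} + \frac{1}{2} \right)}}{2} - \frac{5 y \log{\left(3 \right)}}{2} + 5 y - \frac{5 \sqrt{2} \operatorname{atan}{\left(\sqrt{2} y \right)}}{2}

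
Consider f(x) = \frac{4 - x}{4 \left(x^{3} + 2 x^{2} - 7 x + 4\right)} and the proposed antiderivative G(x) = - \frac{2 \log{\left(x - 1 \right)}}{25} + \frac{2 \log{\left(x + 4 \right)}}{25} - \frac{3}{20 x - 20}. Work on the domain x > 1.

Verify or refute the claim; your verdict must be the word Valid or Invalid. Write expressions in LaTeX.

Valid. The derivative of G reproduces f.

d/dx[G] = \frac{4 - x}{4 x^{3} + 8 x^{2} - 28 x + 16}
This equals f(x) exactly, so the claim holds.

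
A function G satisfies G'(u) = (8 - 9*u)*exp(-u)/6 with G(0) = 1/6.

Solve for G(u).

G(u) = (9*u + 1)*exp(-u)/6

G'(u) has the shape v'r + vr' for v = 3*u/2 + 1/6 and r = exp(-u) — it is the derivative of the product v*r.
A general antiderivative is (9*u + 1)*exp(-u)/6 + C.
The condition gives C = 1/6 - (1/6) = 0.
So G(u) = (9*u + 1)*exp(-u)/6.
Check: d/du[(9*u + 1)*exp(-u)/6] = (8 - 9*u)*exp(-u)/6 = G'(u).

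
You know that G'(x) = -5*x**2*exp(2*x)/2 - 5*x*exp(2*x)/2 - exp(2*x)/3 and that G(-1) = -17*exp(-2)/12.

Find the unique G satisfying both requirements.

G(x) = (-15*x**2 - 2)*exp(2*x)/12

G'(x) has the shape u'v + uv' for u = -5*x**2/4 - 1/6 and v = exp(2*x) — it is the derivative of the product u*v.
A general antiderivative is (-15*x**2 - 2)*exp(2*x)/12 + C.
The condition gives C = -17*exp(-2)/12 - (-17*exp(-2)/12) = 0.
So G(x) = (-15*x**2 - 2)*exp(2*x)/12.
Check: d/dx[(-15*x**2 - 2)*exp(2*x)/12] = -5*x**2*exp(2*x)/2 - 5*x*exp(2*x)/2 - exp(2*x)/3 = G'(x).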